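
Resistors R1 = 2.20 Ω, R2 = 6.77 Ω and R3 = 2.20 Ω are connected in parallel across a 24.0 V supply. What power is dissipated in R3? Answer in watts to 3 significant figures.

262 W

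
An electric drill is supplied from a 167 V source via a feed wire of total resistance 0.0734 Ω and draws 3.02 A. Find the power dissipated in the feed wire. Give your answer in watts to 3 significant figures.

The feed wire and load are in series, so the same current flows in both; the loss is I²R_line.
The feed wire carries the full 3.02 A.
P_line = I² R_line = (3.020)² × 0.0734 = 0.6694 W

0.669 W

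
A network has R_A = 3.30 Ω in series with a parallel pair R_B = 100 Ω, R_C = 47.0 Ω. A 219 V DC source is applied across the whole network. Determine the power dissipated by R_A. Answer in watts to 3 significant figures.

127 W

First combine the parallel branches into one equivalent R_p, then R_A + R_p is a series pair.
R_p = (100×47.0)/(100+47.0) = 31.97 Ω
R_total = 3.30 + 31.97 = 35.27 Ω
I = V / R_total = 219 / 35.27 = 6.209 A
The full supply current passes through R_A: P = I²R.
P_R_A = (6.209)² × 3.30 = 127.2 W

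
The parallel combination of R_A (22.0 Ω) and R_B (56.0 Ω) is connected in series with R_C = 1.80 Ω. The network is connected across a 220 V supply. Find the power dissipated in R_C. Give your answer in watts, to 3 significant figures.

281 W

Collapse the R_A‖R_B pair into one equivalent R_p; then R_p and R_C form a series string.
R_p = (22.0×56.0)/(22.0+56.0) = 15.79 Ω
R_total = R_p + 1.80 = 15.79 + 1.80 = 17.59 Ω
I = V / R_total = 220 / 17.59 = 12.50 A
R_C is the series element, so its power is I²R.
P_R_C = (12.50)² × 1.80 = 281.4 W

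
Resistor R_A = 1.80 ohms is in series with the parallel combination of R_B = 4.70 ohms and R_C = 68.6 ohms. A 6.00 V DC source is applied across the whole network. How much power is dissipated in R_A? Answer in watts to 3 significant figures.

Collapse R_B‖R_C to a single equivalent, reducing the network to two series elements.
R_p = (4.70×68.6)/(4.70+68.6) = 4.399 Ω
R_total = 1.80 + 4.399 = 6.199 Ω
I = V / R_total = 6.00 / 6.199 = 0.9680 A
All the current flows through R_A; use P = I²R.
P_R_A = (0.9680)² × 1.80 = 1.686 W

1.69 W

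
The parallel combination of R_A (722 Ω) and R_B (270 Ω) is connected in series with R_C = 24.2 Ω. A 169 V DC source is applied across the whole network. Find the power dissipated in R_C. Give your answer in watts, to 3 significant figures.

14.2 W

Combine R_A and R_B into their parallel equivalent first, reducing the network to two series resistors.
R_p = (722×270)/(722+270) = 196.5 Ω
R_total = R_p + 24.2 = 196.5 + 24.2 = 220.7 Ω
I = V / R_total = 169 / 220.7 = 0.7657 A
R_C carries the full series current, so P = I²R.
P_R_C = (0.7657)² × 24.2 = 14.19 W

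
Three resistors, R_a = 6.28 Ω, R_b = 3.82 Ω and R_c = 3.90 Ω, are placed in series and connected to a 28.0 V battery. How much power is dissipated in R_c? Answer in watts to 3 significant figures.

The current is common to all series resistors; compute it, then apply P = I²R for the target.
R_total = 6.28 + 3.82 + 3.90 = 14.00 Ω
I = V / R_total = 28.0 / 14.00 = 2.000 A
P_R_c = I² × R_c = (2.000)² × 3.90 = 15.60 W

15.6 W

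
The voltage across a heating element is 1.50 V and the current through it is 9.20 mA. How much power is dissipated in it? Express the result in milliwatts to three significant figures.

With V and I both given, power follows immediately from P = V I.
P = 1.50 V × 0.009200 A = 0.01380 W

13.8 mW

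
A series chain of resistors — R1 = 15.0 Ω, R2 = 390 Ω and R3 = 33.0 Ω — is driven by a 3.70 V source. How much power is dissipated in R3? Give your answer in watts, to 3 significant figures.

Every series element carries the same I. Get I from the total resistance, then P = I² × R3.
R_total = 15.0 + 390 + 33.0 = 438.0 Ω
I = V / R_total = 3.70 / 438.0 = 0.008447 A
P_R3 = I² × R3 = (0.008447)² × 33.0 = 0.002355 W

0.00235 W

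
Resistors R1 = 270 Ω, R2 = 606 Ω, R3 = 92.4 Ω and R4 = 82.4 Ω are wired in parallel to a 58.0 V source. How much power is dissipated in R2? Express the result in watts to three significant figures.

Parallel branches share the same voltage; P = V²/R gives the branch power in one step.
P_R2 = V² / R2 = (58.0)² / 606 Ω = 5.551 W

5.55 W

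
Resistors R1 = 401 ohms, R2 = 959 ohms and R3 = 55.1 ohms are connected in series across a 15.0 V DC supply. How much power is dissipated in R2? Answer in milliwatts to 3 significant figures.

108 mW

In a series string the same current flows through every resistor — find that current, then P = I²R for the one we want.
R_total = 401 + 959 + 55.1 = 1415 Ω
I = V / R_total = 15.0 / 1415 = 0.01060 A
P_R2 = I² × R2 = (0.01060)² × 959 = 0.1078 W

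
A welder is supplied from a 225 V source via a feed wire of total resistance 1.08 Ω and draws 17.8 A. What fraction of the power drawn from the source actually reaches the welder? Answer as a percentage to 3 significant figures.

91.5 %

The feed wire carries the full 17.8 A.
P_line = I² R_line = (17.80)² × 1.08 = 342.2 W
P_source = V I = 225 × 17.80 = 4005 W; P_load = 3663 W
η = P_load / P_source = 3663 / 4005 = 0.9146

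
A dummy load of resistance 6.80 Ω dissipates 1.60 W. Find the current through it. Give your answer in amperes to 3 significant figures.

0.485 A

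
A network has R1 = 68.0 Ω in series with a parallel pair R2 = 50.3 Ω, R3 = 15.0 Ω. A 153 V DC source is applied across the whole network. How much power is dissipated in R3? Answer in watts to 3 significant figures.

First combine the parallel branches into one equivalent R_p, then R1 + R_p is a series pair.
R_p = (50.3×15.0)/(50.3+15.0) = 11.55 Ω
R_total = 68.0 + 11.55 = 79.55 Ω
I = V / R_total = 153 / 79.55 = 1.923 A
Voltage across the parallel pair: V_p = I × R_p = 1.923 × 11.55 = 22.22 V
R3 sees V_p directly, so P = V_p² / R3.
P_R3 = (22.22)² / 15.0 = 32.92 W

32.9 W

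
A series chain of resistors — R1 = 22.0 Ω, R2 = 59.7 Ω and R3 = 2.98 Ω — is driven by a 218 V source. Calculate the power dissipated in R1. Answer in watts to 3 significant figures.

In a series string the same current flows through every resistor — find that current, then P = I²R for the one we want.
R_total = 22.0 + 59.7 + 2.98 = 84.68 Ω
I = V / R_total = 218 / 84.68 = 2.574 A
P_R1 = I² × R1 = (2.574)² × 22.0 = 145.8 W

146 W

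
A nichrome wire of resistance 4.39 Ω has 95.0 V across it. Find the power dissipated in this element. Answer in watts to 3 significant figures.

2060 W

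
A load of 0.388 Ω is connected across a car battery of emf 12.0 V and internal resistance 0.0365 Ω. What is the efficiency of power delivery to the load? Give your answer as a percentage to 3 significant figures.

Efficiency is P_load / P_total. With a series r and R sharing the same I, P = I²R for each, so η = R/(R+r).
η = R / (R + r) = 0.388 / (0.388 + 0.0365) = 0.9140

91.4 %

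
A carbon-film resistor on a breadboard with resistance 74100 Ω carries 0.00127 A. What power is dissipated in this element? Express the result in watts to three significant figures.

0.120 W

Current and resistance are given, so P = I²R is the direct form.
P = (0.001270 A)² × 74100 Ω = 0.1195 W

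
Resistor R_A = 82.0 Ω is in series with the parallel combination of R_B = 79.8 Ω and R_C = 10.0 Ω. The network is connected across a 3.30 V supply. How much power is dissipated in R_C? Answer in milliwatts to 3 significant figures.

10.4 mW

First combine the parallel branches into one equivalent R_p, then R_A + R_p is a series pair.
R_p = (79.8×10.0)/(79.8+10.0) = 8.886 Ω
R_total = 82.0 + 8.886 = 90.89 Ω
I = V / R_total = 3.30 / 90.89 = 0.03631 A
Voltage across the parallel pair: V_p = I × R_p = 0.03631 × 8.886 = 0.3227 V
With V_p across R_C, its power is V_p²/R_C.
P_R_C = (0.3227)² / 10.0 = 0.01041 W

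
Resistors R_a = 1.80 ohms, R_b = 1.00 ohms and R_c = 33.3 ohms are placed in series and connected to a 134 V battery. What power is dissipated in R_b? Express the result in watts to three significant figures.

Since the resistors are in series they all carry the loop current I = V/R_total; the power in any one is I²R.
R_total = 1.80 + 1.00 + 33.3 = 36.10 Ω
I = V / R_total = 134 / 36.10 = 3.712 A
P_R_b = I² × R_b = (3.712)² × 1.00 = 13.78 W

13.8 W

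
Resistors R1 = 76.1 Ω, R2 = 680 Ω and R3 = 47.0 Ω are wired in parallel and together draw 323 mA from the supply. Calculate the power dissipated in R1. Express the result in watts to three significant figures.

1.06 W

Only the total current is stated, so first find the parallel equivalent to get the voltage across the combination.
1/R_eq = 1/76.1 + 1/680 + 1/47.0 ⇒ R_eq = 27.86 Ω
V = I_total × R_eq = 0.3230 × 27.86 = 9.000 V
P_R1 = V² / R1 = (9.000)² / 76.1 = 1.064 W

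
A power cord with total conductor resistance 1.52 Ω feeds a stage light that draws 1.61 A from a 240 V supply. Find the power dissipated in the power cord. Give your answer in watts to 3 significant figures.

The power cord and load are in series, so the same current flows in both; the loss is I²R_line.
The power cord carries the full 1.61 A.
P_line = I² R_line = (1.610)² × 1.52 = 3.940 W

3.94 W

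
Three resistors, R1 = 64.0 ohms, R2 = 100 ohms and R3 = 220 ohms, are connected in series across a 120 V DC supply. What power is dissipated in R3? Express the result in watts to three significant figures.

21.5 W

In a series string the same current flows through every resistor — find that current, then P = I²R for the one we want.
R_total = 64.0 + 100 + 220 = 384.0 Ω
I = V / R_total = 120 / 384.0 = 0.3125 A
P_R3 = I² × R3 = (0.3125)² × 220 = 21.48 W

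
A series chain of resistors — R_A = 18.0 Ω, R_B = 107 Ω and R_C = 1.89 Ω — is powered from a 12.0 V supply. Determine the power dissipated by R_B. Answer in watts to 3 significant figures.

Since the resistors are in series they all carry the loop current I = V/R_total; the power in any one is I²R.
R_total = 18.0 + 107 + 1.89 = 126.9 Ω
I = V / R_total = 12.0 / 126.9 = 0.09457 A
P_R_B = I² × R_B = (0.09457)² × 107 = 0.9570 W

0.957 W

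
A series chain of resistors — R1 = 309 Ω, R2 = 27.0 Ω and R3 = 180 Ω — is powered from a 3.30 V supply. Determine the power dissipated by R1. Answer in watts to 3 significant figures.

Series elements share the same current, so find I first, then use P = I²R.
R_total = 309 + 27.0 + 180 = 516.0 Ω
I = V / R_total = 3.30 / 516.0 = 0.006395 A
P_R1 = I² × R1 = (0.006395)² × 309 = 0.01264 W

0.0126 W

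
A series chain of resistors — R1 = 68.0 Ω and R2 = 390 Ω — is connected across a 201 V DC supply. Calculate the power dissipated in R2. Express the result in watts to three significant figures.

75.1 W

Every series element carries the same I. Get I from the total resistance, then P = I² × R2.
R_total = 68.0 + 390 = 458.0 Ω
I = V / R_total = 201 / 458.0 = 0.4389 A
P_R2 = I² × R2 = (0.4389)² × 390 = 75.11 W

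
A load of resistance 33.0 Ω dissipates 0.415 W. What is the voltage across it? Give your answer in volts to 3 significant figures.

3.70 V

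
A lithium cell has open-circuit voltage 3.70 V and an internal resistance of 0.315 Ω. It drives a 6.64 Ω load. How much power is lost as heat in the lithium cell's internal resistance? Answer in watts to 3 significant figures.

The source's internal resistance is just another series element carrying I; its dissipation is I²r.
I = ε / (r + R) = 3.70 / (0.315 + 6.64) = 0.5320 A
P_int = I² r = (0.5320)² × 0.315 = 0.08915 W

0.0891 W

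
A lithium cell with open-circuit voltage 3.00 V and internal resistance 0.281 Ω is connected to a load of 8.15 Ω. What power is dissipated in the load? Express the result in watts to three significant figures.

1.03 W

Find the circuit current first, then P = I²R for the load (series elements share I).
I = ε / (r + R) = 3.00 / (0.281 + 8.15) = 0.3558 A
P_load = I² R = (0.3558)² × 8.15 = 1.032 W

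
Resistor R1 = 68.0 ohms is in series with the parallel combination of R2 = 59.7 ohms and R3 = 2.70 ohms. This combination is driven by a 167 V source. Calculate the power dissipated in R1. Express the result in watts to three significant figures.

Replace R2 and R3 with their parallel equivalent so the circuit becomes R1 in series with R_p.
R_p = (59.7×2.70)/(59.7+2.70) = 2.583 Ω
R_total = 68.0 + 2.583 = 70.58 Ω
I = V / R_total = 167 / 70.58 = 2.366 A
All the current flows through R1; use P = I²R.
P_R1 = (2.366)² × 68.0 = 380.7 W

381 W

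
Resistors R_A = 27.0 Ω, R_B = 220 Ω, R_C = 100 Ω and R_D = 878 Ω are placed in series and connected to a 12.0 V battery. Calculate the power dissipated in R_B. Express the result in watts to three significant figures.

0.0211 W

The current is common to all series resistors; compute it, then apply P = I²R for the target.
R_total = 27.0 + 220 + 100 + 878 = 1225 Ω
I = V / R_total = 12.0 / 1225 = 0.009796 A
P_R_B = I² × R_B = (0.009796)² × 220 = 0.02111 W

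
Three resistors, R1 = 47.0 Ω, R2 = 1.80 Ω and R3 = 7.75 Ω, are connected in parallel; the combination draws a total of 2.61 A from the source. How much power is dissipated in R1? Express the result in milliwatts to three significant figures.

The branches share the same voltage, but only the total current is given — find V from the equivalent resistance first.
1/R_eq = 1/47.0 + 1/1.80 + 1/7.75 ⇒ R_eq = 1.417 Ω
V = I_total × R_eq = 2.610 × 1.417 = 3.698 V
P_R1 = V² / R1 = (3.698)² / 47.0 = 0.2909 W

291 mW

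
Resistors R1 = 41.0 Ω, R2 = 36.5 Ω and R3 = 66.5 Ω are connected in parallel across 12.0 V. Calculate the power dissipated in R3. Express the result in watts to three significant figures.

R3 sits directly across the source, so P = V²/R with V = 12.0 V.
P_R3 = V² / R3 = (12.0)² / 66.5 Ω = 2.165 W

2.17 W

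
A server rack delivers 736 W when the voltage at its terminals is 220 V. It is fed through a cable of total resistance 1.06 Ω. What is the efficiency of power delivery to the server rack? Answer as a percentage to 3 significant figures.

I = P / V = 736 / 220 = 3.345 A through the cable.
P_line = I² R_line = (3.345)² × 1.06 = 11.86 W
P_source = P_load + P_line = 736.0 + 11.86 = 747.9 W
η = P_load / P_source = 736.0 / 747.9 = 0.9841

98.4 %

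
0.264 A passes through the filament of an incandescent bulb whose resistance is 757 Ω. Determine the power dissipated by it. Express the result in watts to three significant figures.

52.8 W

Knowing I and R, the power is just I²R — no need to find V first.
P = (0.2640 A)² × 757 Ω = 52.76 W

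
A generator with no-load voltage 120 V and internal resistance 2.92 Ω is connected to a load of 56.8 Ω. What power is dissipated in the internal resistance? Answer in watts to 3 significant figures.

The source's internal resistance is just another series element carrying I; its dissipation is I²r.
I = ε / (r + R) = 120 / (2.92 + 56.8) = 2.009 A
P_int = I² r = (2.009)² × 2.92 = 11.79 W

11.8 W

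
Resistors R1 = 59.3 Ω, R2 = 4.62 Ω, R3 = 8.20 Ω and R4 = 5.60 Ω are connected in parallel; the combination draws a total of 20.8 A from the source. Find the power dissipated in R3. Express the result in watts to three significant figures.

The branches share the same voltage, but only the total current is given — find V from the equivalent resistance first.
1/R_eq = 1/59.3 + 1/4.62 + 1/8.20 + 1/5.60 ⇒ R_eq = 1.873 Ω
V = I_total × R_eq = 20.80 × 1.873 = 38.96 V
P_R3 = V² / R3 = (38.96)² / 8.20 = 185.1 W

185 W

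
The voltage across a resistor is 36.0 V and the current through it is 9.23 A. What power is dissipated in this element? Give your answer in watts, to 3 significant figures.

332 W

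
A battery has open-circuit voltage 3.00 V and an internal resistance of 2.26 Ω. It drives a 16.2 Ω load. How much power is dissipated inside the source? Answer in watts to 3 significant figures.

The source's internal resistance is just another series element carrying I; its dissipation is I²r.
I = ε / (r + R) = 3.00 / (2.26 + 16.2) = 0.1625 A
P_int = I² r = (0.1625)² × 2.26 = 0.05969 W

0.0597 W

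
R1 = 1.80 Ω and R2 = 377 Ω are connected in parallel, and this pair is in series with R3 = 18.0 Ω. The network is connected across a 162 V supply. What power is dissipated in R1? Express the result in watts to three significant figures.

Combine R1 and R2 into their parallel equivalent first, reducing the network to two series resistors.
R_p = (1.80×377)/(1.80+377) = 1.791 Ω
R_total = R_p + 18.0 = 1.791 + 18.0 = 19.79 Ω
I = V / R_total = 162 / 19.79 = 8.185 A
Voltage across the parallel pair: V_p = I × R_p = 8.185 × 1.791 = 14.66 V
R1 has V_p across it, so P = V_p²/R1.
P_R1 = (14.66)² / 1.80 = 119.5 W

119 W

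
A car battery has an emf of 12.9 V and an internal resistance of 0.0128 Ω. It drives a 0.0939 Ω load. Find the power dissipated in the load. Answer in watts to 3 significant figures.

1370 W

Load and internal resistance form a series loop — compute the loop current, then the load power via I²R.
I = ε / (r + R) = 12.9 / (0.0128 + 0.0939) = 120.9 A
P_load = I² R = (120.9)² × 0.0939 = 1373 W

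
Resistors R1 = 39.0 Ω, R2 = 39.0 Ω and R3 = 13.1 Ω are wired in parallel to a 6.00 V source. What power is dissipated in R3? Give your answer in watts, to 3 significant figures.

2.75 W

Each parallel branch sees the full supply voltage, so P = V²/R applies directly to the target branch.
P_R3 = V² / R3 = (6.00)² / 13.1 Ω = 2.748 W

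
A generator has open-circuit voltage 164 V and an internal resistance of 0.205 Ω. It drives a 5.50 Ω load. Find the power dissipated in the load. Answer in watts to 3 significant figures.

Find the circuit current first, then P = I²R for the load (series elements share I).
I = ε / (r + R) = 164 / (0.205 + 5.50) = 28.75 A
P_load = I² R = (28.75)² × 5.50 = 4545 W

4550 W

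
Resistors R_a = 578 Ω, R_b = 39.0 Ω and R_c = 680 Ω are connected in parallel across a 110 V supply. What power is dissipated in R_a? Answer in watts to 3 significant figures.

20.9 W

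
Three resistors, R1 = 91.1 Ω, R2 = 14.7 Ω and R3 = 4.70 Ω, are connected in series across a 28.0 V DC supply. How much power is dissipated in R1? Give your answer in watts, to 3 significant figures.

5.85 W

In a series string the same current flows through every resistor — find that current, then P = I²R for the one we want.
R_total = 91.1 + 14.7 + 4.70 = 110.5 Ω
I = V / R_total = 28.0 / 110.5 = 0.2534 A
P_R1 = I² × R1 = (0.2534)² × 91.1 = 5.849 W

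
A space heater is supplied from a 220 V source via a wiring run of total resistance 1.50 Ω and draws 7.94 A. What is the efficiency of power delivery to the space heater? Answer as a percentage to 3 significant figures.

94.6 %

The wiring run carries the full 7.94 A.
P_line = I² R_line = (7.940)² × 1.50 = 94.57 W
P_source = V I = 220 × 7.940 = 1747 W; P_load = 1652 W
η = P_load / P_source = 1652 / 1747 = 0.9459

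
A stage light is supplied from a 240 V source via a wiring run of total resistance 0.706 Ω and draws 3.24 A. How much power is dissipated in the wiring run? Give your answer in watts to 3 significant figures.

7.41 W

Line loss is just I²R for the cable — we know both I and R_line directly.
The wiring run carries the full 3.24 A.
P_line = I² R_line = (3.240)² × 0.706 = 7.411 W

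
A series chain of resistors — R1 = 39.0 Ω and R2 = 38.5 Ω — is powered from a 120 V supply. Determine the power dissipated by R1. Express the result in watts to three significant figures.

93.5 W

Since the resistors are in series they all carry the loop current I = V/R_total; the power in any one is I²R.
R_total = 39.0 + 38.5 = 77.50 Ω
I = V / R_total = 120 / 77.50 = 1.548 A
P_R1 = I² × R1 = (1.548)² × 39.0 = 93.50 W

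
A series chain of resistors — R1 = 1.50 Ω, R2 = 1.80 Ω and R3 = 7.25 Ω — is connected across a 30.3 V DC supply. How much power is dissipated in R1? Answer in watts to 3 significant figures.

In a series string the same current flows through every resistor — find that current, then P = I²R for the one we want.
R_total = 1.50 + 1.80 + 7.25 = 10.55 Ω
I = V / R_total = 30.3 / 10.55 = 2.872 A
P_R1 = I² × R1 = (2.872)² × 1.50 = 12.37 W

12.4 W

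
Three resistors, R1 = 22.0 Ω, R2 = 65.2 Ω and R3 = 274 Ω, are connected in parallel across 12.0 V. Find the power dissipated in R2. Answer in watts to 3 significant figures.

2.21 W

R2 sits directly across the source, so P = V²/R with V = 12.0 V.
P_R2 = V² / R2 = (12.0)² / 65.2 Ω = 2.209 W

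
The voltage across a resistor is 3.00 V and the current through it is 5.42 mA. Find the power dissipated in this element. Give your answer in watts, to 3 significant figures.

0.0163 W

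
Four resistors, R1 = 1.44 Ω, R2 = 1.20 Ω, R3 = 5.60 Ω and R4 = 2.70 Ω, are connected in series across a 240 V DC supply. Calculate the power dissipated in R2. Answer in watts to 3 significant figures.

578 W

In a series string the same current flows through every resistor — find that current, then P = I²R for the one we want.
R_total = 1.44 + 1.20 + 5.60 + 2.70 = 10.94 Ω
I = V / R_total = 240 / 10.94 = 21.94 A
P_R2 = I² × R2 = (21.94)² × 1.20 = 577.5 W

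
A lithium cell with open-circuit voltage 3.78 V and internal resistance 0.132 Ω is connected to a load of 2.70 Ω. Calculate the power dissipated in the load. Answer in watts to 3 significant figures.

With r and R in series, I = ε/(r+R); the load dissipates I²R.
I = ε / (r + R) = 3.78 / (0.132 + 2.70) = 1.335 A
P_load = I² R = (1.335)² × 2.70 = 4.810 W

4.81 W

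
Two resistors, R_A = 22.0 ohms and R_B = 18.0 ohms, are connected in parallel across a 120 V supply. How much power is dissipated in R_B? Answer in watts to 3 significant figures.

800 W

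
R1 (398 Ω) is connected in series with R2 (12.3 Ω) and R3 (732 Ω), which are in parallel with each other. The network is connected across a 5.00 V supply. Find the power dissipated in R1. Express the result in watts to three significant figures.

0.0592 W

Collapse R2‖R3 to a single equivalent, reducing the network to two series elements.
R_p = (12.3×732)/(12.3+732) = 12.10 Ω
R_total = 398 + 12.10 = 410.1 Ω
I = V / R_total = 5.00 / 410.1 = 0.01219 A
R1 carries the full series current, so P = I²R.
P_R1 = (0.01219)² × 398 = 0.05916 W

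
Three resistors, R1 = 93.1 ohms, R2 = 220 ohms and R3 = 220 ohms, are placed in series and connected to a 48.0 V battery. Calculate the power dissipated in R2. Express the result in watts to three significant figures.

In a series string the same current flows through every resistor — find that current, then P = I²R for the one we want.
R_total = 93.1 + 220 + 220 = 533.1 Ω
I = V / R_total = 48.0 / 533.1 = 0.09004 A
P_R2 = I² × R2 = (0.09004)² × 220 = 1.784 W

1.78 W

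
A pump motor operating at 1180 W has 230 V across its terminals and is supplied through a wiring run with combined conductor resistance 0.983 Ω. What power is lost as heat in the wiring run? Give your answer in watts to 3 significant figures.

25.9 W

The wiring run and load are in series, so the same current flows in both; the loss is I²R_line.
I = P / V = 1180 / 230 = 5.130 A through the wiring run.
P_line = I² R_line = (5.130)² × 0.983 = 25.87 W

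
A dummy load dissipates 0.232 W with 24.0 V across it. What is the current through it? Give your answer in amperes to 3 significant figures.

Inverting the appropriate power form: I = P / V.
I = 0.232 / 24.0 = 0.009667 A

0.00967 A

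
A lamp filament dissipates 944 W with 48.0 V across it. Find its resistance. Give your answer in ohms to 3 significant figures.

2.44 Ω

Rearranging the power relation for the two known quantities gives R = V² / P.
R = (48.0)² / 944 = 2.441 Ω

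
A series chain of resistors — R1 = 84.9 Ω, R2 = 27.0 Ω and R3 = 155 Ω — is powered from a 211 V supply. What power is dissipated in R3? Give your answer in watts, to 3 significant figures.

96.9 W

Series elements share the same current, so find I first, then use P = I²R.
R_total = 84.9 + 27.0 + 155 = 266.9 Ω
I = V / R_total = 211 / 266.9 = 0.7906 A
P_R3 = I² × R3 = (0.7906)² × 155 = 96.87 W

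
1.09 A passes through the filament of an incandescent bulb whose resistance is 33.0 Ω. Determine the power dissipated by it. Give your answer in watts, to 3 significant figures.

Knowing I and R, the power is just I²R — no need to find V first.
P = (1.090 A)² × 33.0 Ω = 39.21 W

39.2 W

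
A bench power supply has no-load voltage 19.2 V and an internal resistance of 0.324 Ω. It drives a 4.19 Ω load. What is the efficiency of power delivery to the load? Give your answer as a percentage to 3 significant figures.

η = P_load/(P_load+P_int) = I²R/(I²R+I²r) = R/(R+r) — the I² cancels for series elements.
η = R / (R + r) = 4.19 / (4.19 + 0.324) = 0.9282

92.8 %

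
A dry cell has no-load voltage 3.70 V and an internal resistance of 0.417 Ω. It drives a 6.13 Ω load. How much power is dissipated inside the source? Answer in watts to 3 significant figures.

0.133 W

The internal resistance carries the same current as the load; P_int = I²r.
I = ε / (r + R) = 3.70 / (0.417 + 6.13) = 0.5651 A
P_int = I² r = (0.5651)² × 0.417 = 0.1332 W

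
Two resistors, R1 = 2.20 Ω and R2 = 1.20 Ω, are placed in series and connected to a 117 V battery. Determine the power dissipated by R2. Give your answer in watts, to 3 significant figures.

1420 W

Every series element carries the same I. Get I from the total resistance, then P = I² × R2.
R_total = 2.20 + 1.20 = 3.400 Ω
I = V / R_total = 117 / 3.400 = 34.41 A
P_R2 = I² × R2 = (34.41)² × 1.20 = 1421 W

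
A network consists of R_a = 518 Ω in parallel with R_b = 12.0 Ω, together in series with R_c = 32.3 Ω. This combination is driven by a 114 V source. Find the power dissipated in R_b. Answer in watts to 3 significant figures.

Collapse the R_a‖R_b pair into one equivalent R_p; then R_p and R_c form a series string.
R_p = (518×12.0)/(518+12.0) = 11.73 Ω
R_total = R_p + 32.3 = 11.73 + 32.3 = 44.03 Ω
I = V / R_total = 114 / 44.03 = 2.589 A
Voltage across the parallel pair: V_p = I × R_p = 2.589 × 11.73 = 30.37 V
R_b has V_p across it, so P = V_p²/R_b.
P_R_b = (30.37)² / 12.0 = 76.85 W

76.8 W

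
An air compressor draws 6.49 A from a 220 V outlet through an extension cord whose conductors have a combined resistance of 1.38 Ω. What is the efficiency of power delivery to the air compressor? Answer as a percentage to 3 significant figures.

The extension cord carries the full 6.49 A.
P_line = I² R_line = (6.490)² × 1.38 = 58.13 W
P_source = V I = 220 × 6.490 = 1428 W; P_load = 1370 W
η = P_load / P_source = 1370 / 1428 = 0.9593

95.9 %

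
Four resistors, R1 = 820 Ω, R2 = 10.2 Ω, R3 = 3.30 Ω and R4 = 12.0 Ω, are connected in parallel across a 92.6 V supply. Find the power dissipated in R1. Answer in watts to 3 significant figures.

Every branch has 92.6 V across it, so for R1 the power is simply V²/R.
P_R1 = V² / R1 = (92.6)² / 820 Ω = 10.46 W

10.5 W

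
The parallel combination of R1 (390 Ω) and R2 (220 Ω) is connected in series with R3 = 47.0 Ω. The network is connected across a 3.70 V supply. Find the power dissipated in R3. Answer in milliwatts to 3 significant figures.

Collapse the R1‖R2 pair into one equivalent R_p; then R_p and R3 form a series string.
R_p = (390×220)/(390+220) = 140.7 Ω
R_total = R_p + 47.0 = 140.7 + 47.0 = 187.7 Ω
I = V / R_total = 3.70 / 187.7 = 0.01972 A
All the supply current flows through R3; use P = I²R3.
P_R3 = (0.01972)² × 47.0 = 0.01827 W

18.3 mW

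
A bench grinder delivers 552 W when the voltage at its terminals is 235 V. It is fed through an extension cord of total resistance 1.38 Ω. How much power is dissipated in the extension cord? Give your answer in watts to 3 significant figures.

7.61 W

Line loss is just I²R for the cable — we know both I and R_line directly.
I = P / V = 552 / 235 = 2.349 A through the extension cord.
P_line = I² R_line = (2.349)² × 1.38 = 7.614 W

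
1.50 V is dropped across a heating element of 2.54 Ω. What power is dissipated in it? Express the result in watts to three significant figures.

Voltage and resistance are given, so P = V²/R is the one-step route.
P = (1.50 V)² / 2.54 Ω = 0.8858 W

0.886 W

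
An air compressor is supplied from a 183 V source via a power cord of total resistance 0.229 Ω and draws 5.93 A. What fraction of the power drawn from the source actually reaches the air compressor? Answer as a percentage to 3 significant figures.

99.3 %

The power cord carries the full 5.93 A.
P_line = I² R_line = (5.930)² × 0.229 = 8.053 W
P_source = V I = 183 × 5.930 = 1085 W; P_load = 1077 W
η = P_load / P_source = 1077 / 1085 = 0.9926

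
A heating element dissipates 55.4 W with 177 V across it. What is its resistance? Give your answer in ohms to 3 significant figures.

566 Ω

From P = V I = I²R = V²/R, with the two given quantities we get R = V² / P.
R = (177)² / 55.4 = 565.5 Ω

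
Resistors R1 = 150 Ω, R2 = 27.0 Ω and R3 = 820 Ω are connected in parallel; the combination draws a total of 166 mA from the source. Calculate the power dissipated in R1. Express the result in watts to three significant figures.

Only the total current is stated, so first find the parallel equivalent to get the voltage across the combination.
1/R_eq = 1/150 + 1/27.0 + 1/820 ⇒ R_eq = 22.26 Ω
V = I_total × R_eq = 0.1660 × 22.26 = 3.695 V
P_R1 = V² / R1 = (3.695)² / 150 = 0.09103 W

0.0910 W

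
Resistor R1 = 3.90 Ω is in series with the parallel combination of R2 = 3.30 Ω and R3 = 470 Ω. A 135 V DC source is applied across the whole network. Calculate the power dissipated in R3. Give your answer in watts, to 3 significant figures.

8.08 W

Collapse R2‖R3 to a single equivalent, reducing the network to two series elements.
R_p = (3.30×470)/(3.30+470) = 3.277 Ω
R_total = 3.90 + 3.277 = 7.177 Ω
I = V / R_total = 135 / 7.177 = 18.81 A
Voltage across the parallel pair: V_p = I × R_p = 18.81 × 3.277 = 61.64 V
R3 sees V_p directly, so P = V_p² / R3.
P_R3 = (61.64)² / 470 = 8.084 W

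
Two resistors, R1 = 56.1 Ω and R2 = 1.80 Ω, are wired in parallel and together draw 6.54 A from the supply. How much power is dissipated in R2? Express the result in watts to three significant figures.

72.3 W

Parallel branches share V, not I — compute V via R_eq, then use V²/R for the target branch.
1/R_eq = 1/56.1 + 1/1.80 ⇒ R_eq = 1.744 Ω
V = I_total × R_eq = 6.540 × 1.744 = 11.41 V
P_R2 = V² / R2 = (11.41)² / 1.80 = 72.28 W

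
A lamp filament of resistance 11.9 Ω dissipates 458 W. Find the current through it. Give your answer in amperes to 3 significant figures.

Inverting the appropriate power form: I = √(P / R).
I = √(458 / 11.9) = 6.204 A

6.20 A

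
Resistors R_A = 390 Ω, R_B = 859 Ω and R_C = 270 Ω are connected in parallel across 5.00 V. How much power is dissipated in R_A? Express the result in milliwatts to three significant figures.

Each parallel branch sees the full supply voltage, so P = V²/R applies directly to the target branch.
P_R_A = V² / R_A = (5.00)² / 390 Ω = 0.06410 W

64.1 mW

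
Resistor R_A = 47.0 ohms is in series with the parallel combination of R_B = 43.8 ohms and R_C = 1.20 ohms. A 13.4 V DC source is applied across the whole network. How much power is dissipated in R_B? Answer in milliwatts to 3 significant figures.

Collapse R_B‖R_C to a single equivalent, reducing the network to two series elements.
R_p = (43.8×1.20)/(43.8+1.20) = 1.168 Ω
R_total = 47.0 + 1.168 = 48.17 Ω
I = V / R_total = 13.4 / 48.17 = 0.2782 A
Voltage across the parallel pair: V_p = I × R_p = 0.2782 × 1.168 = 0.3249 V
R_B is across V_p, so use P = V²/R for that branch.
P_R_B = (0.3249)² / 43.8 = 0.002410 W

2.41 mW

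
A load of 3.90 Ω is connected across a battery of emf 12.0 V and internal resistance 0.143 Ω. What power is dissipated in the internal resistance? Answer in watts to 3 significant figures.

The source's internal resistance is just another series element carrying I; its dissipation is I²r.
I = ε / (r + R) = 12.0 / (0.143 + 3.90) = 2.968 A
P_int = I² r = (2.968)² × 0.143 = 1.260 W

1.26 W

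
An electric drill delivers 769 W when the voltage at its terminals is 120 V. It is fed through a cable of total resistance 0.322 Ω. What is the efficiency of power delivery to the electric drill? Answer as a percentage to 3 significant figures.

98.3 %

I = P / V = 769 / 120 = 6.408 A through the cable.
P_line = I² R_line = (6.408)² × 0.322 = 13.22 W
P_source = P_load + P_line = 769.0 + 13.22 = 782.2 W
η = P_load / P_source = 769.0 / 782.2 = 0.9831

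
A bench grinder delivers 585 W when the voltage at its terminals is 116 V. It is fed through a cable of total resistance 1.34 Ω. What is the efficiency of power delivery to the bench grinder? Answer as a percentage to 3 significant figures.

94.5 %

I = P / V = 585 / 116 = 5.043 A through the cable.
P_line = I² R_line = (5.043)² × 1.34 = 34.08 W
P_source = P_load + P_line = 585.0 + 34.08 = 619.1 W
η = P_load / P_source = 585.0 / 619.1 = 0.9450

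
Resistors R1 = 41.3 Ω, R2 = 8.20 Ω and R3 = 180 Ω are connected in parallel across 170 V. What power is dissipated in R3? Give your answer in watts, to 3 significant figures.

161 W

Every branch has 170 V across it, so for R3 the power is simply V²/R.
P_R3 = V² / R3 = (170)² / 180 Ω = 160.6 W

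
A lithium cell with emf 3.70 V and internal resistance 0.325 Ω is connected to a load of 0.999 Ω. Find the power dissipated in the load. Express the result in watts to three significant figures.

7.80 W

The internal resistance and the load are in series, so the same I flows through both; get I from ε/(r+R), then I²R for the load.
I = ε / (r + R) = 3.70 / (0.325 + 0.999) = 2.795 A
P_load = I² R = (2.795)² × 0.999 = 7.802 W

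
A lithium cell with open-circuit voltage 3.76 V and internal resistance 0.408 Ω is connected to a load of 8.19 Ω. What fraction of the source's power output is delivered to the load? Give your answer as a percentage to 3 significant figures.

95.3 %

Efficiency is P_load / P_total. With a series r and R sharing the same I, P = I²R for each, so η = R/(R+r).
η = R / (R + r) = 8.19 / (8.19 + 0.408) = 0.9525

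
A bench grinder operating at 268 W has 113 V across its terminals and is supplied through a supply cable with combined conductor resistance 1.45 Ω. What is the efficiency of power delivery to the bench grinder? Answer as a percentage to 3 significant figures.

97.0 %

I = P / V = 268 / 113 = 2.372 A through the supply cable.
P_line = I² R_line = (2.372)² × 1.45 = 8.156 W
P_source = P_load + P_line = 268.0 + 8.156 = 276.2 W
η = P_load / P_source = 268.0 / 276.2 = 0.9705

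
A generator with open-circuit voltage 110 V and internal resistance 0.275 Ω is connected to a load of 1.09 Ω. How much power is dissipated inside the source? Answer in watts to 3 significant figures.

1790 W

The source's internal resistance is just another series element carrying I; its dissipation is I²r.
I = ε / (r + R) = 110 / (0.275 + 1.09) = 80.59 A
P_int = I² r = (80.59)² × 0.275 = 1786 W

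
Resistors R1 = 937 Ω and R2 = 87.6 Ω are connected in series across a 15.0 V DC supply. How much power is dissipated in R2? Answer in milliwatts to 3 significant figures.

The current is common to all series resistors; compute it, then apply P = I²R for the target.
R_total = 937 + 87.6 = 1025 Ω
I = V / R_total = 15.0 / 1025 = 0.01464 A
P_R2 = I² × R2 = (0.01464)² × 87.6 = 0.01877 W

18.8 mW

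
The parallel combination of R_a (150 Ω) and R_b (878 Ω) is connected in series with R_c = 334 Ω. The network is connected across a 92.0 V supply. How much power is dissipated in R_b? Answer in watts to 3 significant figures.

First find R_p for the parallel pair, then treat R_p + R_c as a series loop.
R_p = (150×878)/(150+878) = 128.1 Ω
R_total = R_p + 334 = 128.1 + 334 = 462.1 Ω
I = V / R_total = 92.0 / 462.1 = 0.1991 A
Voltage across the parallel pair: V_p = I × R_p = 0.1991 × 128.1 = 25.51 V
Use P = V²/R for R_b with V = V_p.
P_R_b = (25.51)² / 878 = 0.7409 W

0.741 W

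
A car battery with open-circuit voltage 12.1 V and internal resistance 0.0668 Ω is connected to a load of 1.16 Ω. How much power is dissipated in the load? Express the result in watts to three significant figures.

113 W

With r and R in series, I = ε/(r+R); the load dissipates I²R.
I = ε / (r + R) = 12.1 / (0.0668 + 1.16) = 9.863 A
P_load = I² R = (9.863)² × 1.16 = 112.8 W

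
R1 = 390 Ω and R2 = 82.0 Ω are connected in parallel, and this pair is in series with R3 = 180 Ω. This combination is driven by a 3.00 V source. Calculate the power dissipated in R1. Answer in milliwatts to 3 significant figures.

1.73 mW

First find R_p for the parallel pair, then treat R_p + R3 as a series loop.
R_p = (390×82.0)/(390+82.0) = 67.75 Ω
R_total = R_p + 180 = 67.75 + 180 = 247.8 Ω
I = V / R_total = 3.00 / 247.8 = 0.01211 A
Voltage across the parallel pair: V_p = I × R_p = 0.01211 × 67.75 = 0.8204 V
R1 sits across V_p; its power is V_p²/R.
P_R1 = (0.8204)² / 390 = 0.001726 W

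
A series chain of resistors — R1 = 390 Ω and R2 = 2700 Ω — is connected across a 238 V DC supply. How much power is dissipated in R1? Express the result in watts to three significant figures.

2.31 W

The current is common to all series resistors; compute it, then apply P = I²R for the target.
R_total = 390 + 2700 = 3090 Ω
I = V / R_total = 238 / 3090 = 0.07702 A
P_R1 = I² × R1 = (0.07702)² × 390 = 2.314 W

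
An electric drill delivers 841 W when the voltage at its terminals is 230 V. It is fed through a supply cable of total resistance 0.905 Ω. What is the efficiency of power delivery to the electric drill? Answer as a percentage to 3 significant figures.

98.6 %

I = P / V = 841 / 230 = 3.657 A through the supply cable.
P_line = I² R_line = (3.657)² × 0.905 = 12.10 W
P_source = P_load + P_line = 841.0 + 12.10 = 853.1 W
η = P_load / P_source = 841.0 / 853.1 = 0.9858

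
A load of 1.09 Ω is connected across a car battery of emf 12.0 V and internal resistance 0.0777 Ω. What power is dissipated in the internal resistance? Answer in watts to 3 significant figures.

8.21 W

The internal resistance carries the same current as the load; P_int = I²r.
I = ε / (r + R) = 12.0 / (0.0777 + 1.09) = 10.28 A
P_int = I² r = (10.28)² × 0.0777 = 8.206 W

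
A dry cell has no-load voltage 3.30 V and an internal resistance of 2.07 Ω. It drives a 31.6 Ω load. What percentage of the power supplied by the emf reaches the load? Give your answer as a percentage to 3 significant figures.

Both r and R carry the same current, so the power split is just the resistance split: η = R/(R+r).
η = R / (R + r) = 31.6 / (31.6 + 2.07) = 0.9385

93.9 %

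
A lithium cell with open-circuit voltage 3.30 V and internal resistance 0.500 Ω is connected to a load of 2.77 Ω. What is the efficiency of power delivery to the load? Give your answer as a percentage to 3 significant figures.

84.7 %

Both r and R carry the same current, so the power split is just the resistance split: η = R/(R+r).
η = R / (R + r) = 2.77 / (2.77 + 0.500) = 0.8471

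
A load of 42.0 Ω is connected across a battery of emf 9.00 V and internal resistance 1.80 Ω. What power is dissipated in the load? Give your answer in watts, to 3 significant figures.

Find the circuit current first, then P = I²R for the load (series elements share I).
I = ε / (r + R) = 9.00 / (1.80 + 42.0) = 0.2055 A
P_load = I² R = (0.2055)² × 42.0 = 1.773 W

1.77 W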